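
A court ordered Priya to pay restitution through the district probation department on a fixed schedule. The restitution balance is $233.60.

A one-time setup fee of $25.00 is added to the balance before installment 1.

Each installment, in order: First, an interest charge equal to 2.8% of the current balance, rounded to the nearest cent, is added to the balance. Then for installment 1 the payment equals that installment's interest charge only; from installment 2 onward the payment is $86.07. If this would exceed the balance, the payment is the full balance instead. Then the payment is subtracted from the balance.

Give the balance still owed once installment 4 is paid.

$15.42

# | Opening | Interest | Payment | End bal
1 | $258.60 | $7.24 | $7.24 | $258.60
2 | $258.60 | $7.24 | $86.07 | $179.77
3 | $179.77 | $5.03 | $86.07 | $98.73
4 | $98.73 | $2.76 | $86.07 | $15.42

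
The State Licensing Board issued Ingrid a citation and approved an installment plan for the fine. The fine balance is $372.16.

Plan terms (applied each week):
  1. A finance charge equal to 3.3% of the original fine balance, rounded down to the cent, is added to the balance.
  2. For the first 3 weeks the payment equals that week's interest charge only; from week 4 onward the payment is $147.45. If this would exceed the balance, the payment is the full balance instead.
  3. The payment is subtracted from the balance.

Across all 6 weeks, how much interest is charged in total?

$73.68

Week 1: opening $372.16; interest $12.28 → $384.44; payment $12.28; balance $372.16
Week 2: opening $372.16; interest $12.28 → $384.44; payment $12.28; balance $372.16
Week 3: opening $372.16; interest $12.28 → $384.44; payment $12.28; balance $372.16
Week 4: opening $372.16; interest $12.28 → $384.44; payment $147.45; balance $236.99
Week 5: opening $236.99; interest $12.28 → $249.27; payment $147.45; balance $101.82
Week 6: opening $101.82; interest $12.28 → $114.10; payment $114.10; balance $0.00
Total interest: $12.28 + $12.28 + $12.28 + $12.28 + $12.28 + $12.28 = $73.68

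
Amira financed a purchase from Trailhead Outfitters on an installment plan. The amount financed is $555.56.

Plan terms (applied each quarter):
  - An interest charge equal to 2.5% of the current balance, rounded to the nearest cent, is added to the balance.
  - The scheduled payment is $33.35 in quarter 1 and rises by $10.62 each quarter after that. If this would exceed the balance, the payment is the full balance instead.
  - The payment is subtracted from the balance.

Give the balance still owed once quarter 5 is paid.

$344.38

Quarter 1: $555.56 +$13.89 interest = $569.45; pay $33.35 → $536.10
Quarter 2: $536.10 +$13.40 interest = $549.50; pay $43.97 → $505.53
Quarter 3: $505.53 +$12.64 interest = $518.17; pay $54.59 → $463.58
Quarter 4: $463.58 +$11.59 interest = $475.17; pay $65.21 → $409.96
Quarter 5: $409.96 +$10.25 interest = $420.21; pay $75.83 → $344.38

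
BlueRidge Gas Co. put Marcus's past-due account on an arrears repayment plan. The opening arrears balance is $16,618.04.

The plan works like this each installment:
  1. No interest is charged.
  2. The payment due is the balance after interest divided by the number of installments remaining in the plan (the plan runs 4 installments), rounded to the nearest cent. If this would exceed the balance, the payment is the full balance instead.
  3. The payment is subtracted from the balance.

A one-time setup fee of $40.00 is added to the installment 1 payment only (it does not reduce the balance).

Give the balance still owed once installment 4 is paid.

$0.00

Installment 1: opening $16,618.04; payment $4,154.51 (+ $40.00 fee); balance $12,463.53
Installment 2: opening $12,463.53; payment $4,154.51; balance $8,309.02
Installment 3: opening $8,309.02; payment $4,154.51; balance $4,154.51
Installment 4: opening $4,154.51; payment $4,154.51; balance $0.00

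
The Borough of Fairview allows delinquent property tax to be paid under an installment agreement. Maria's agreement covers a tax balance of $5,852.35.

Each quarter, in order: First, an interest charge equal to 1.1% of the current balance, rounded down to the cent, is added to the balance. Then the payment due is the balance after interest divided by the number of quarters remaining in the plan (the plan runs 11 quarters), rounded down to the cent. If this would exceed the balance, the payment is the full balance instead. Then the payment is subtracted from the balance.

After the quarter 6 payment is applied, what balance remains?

$2,840.62

Quarter 1: $5,852.35 +$64.37 interest = $5,916.72; pay $537.88 → $5,378.84
Quarter 2: $5,378.84 +$59.16 interest = $5,438.00; pay $543.80 → $4,894.20
Quarter 3: $4,894.20 +$53.83 interest = $4,948.03; pay $549.78 → $4,398.25
Quarter 4: $4,398.25 +$48.38 interest = $4,446.63; pay $555.82 → $3,890.81
Quarter 5: $3,890.81 +$42.79 interest = $3,933.60; pay $561.94 → $3,371.66
Quarter 6: $3,371.66 +$37.08 interest = $3,408.74; pay $568.12 → $2,840.62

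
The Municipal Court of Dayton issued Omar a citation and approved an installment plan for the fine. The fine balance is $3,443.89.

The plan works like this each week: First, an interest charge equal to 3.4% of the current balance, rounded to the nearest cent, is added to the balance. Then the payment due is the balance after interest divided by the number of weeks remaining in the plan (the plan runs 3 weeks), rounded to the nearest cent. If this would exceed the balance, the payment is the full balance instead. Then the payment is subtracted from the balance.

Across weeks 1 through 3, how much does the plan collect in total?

Week 1: $3,443.89 +$117.09 interest = $3,560.98; pay $1,186.99 → $2,373.99
Week 2: $2,373.99 +$80.72 interest = $2,454.71; pay $1,227.36 → $1,227.35
Week 3: $1,227.35 +$41.73 interest = $1,269.08; pay $1,269.08 → $0.00
Total paid: $3,683.43

$3,683.43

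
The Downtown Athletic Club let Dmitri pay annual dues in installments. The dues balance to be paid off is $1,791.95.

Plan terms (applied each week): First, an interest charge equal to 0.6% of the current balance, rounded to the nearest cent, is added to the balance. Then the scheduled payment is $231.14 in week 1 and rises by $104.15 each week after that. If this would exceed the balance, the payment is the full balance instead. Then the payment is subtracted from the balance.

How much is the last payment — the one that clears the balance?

$276.67

Week 1: $1,791.95 +$10.75 interest = $1,802.70; pay $231.14 → $1,571.56
Week 2: $1,571.56 +$9.43 interest = $1,580.99; pay $335.29 → $1,245.70
Week 3: $1,245.70 +$7.47 interest = $1,253.17; pay $439.44 → $813.73
Week 4: $813.73 +$4.88 interest = $818.61; pay $543.59 → $275.02
Week 5: $275.02 +$1.65 interest = $276.67; pay $276.67 → $0.00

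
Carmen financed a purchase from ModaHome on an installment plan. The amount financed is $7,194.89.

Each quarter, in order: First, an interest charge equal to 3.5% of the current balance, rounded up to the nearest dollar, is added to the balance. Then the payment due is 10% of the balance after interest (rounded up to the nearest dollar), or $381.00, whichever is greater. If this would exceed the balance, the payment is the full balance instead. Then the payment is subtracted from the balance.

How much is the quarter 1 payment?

$745.00

Quarter 1: $7,194.89 +$252.00 interest = $7,446.89; pay $745.00 → $6,701.89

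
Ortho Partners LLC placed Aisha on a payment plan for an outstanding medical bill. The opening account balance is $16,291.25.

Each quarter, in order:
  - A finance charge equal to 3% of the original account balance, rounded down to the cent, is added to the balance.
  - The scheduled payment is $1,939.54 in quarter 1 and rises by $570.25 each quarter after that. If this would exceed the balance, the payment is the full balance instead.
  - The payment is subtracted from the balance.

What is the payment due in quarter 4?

Quarter 1: opening $16,291.25; interest $488.73 → $16,779.98; payment $1,939.54; balance $14,840.44
Quarter 2: opening $14,840.44; interest $488.73 → $15,329.17; payment $2,509.79; balance $12,819.38
Quarter 3: opening $12,819.38; interest $488.73 → $13,308.11; payment $3,080.04; balance $10,228.07
Quarter 4: opening $10,228.07; interest $488.73 → $10,716.80; payment $3,650.29; balance $7,066.51

$3,650.29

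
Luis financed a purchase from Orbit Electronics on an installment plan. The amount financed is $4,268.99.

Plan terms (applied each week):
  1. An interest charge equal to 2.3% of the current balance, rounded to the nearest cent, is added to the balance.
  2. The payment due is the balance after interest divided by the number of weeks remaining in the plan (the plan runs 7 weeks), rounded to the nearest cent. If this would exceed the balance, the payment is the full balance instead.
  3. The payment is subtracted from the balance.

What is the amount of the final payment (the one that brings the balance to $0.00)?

$715.09

Week 1: $4,268.99 +$98.19 interest = $4,367.18; pay $623.88 → $3,743.30
Week 2: $3,743.30 +$86.10 interest = $3,829.40; pay $638.23 → $3,191.17
Week 3: $3,191.17 +$73.40 interest = $3,264.57; pay $652.91 → $2,611.66
Week 4: $2,611.66 +$60.07 interest = $2,671.73; pay $667.93 → $2,003.80
Week 5: $2,003.80 +$46.09 interest = $2,049.89; pay $683.30 → $1,366.59
Week 6: $1,366.59 +$31.43 interest = $1,398.02; pay $699.01 → $699.01
Week 7: $699.01 +$16.08 interest = $715.09; pay $715.09 → $0.00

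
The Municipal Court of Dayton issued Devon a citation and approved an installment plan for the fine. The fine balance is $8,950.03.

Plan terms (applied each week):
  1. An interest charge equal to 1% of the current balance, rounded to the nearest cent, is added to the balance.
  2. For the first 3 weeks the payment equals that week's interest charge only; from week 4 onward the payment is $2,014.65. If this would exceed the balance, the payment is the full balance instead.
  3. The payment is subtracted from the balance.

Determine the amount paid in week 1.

# | Opening | Interest | Payment | End bal
1 | $8,950.03 | $89.50 | $89.50 | $8,950.03

$89.50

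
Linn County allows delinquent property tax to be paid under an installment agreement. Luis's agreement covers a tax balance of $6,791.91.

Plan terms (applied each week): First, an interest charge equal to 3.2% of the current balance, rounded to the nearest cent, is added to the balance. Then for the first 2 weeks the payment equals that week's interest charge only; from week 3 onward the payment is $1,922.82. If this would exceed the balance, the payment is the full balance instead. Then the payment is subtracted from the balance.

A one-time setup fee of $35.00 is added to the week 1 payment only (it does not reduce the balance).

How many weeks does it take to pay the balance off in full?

Week 1: opening $6,791.91; interest $217.34 → $7,009.25; payment $217.34 (+ $35.00 fee); balance $6,791.91
Week 2: opening $6,791.91; interest $217.34 → $7,009.25; payment $217.34; balance $6,791.91
Week 3: opening $6,791.91; interest $217.34 → $7,009.25; payment $1,922.82; balance $5,086.43
Week 4: opening $5,086.43; interest $162.77 → $5,249.20; payment $1,922.82; balance $3,326.38
Week 5: opening $3,326.38; interest $106.44 → $3,432.82; payment $1,922.82; balance $1,510.00
Week 6: opening $1,510.00; interest $48.32 → $1,558.32; payment $1,558.32; balance $0.00
Balance reaches $0.00 in week 6.

6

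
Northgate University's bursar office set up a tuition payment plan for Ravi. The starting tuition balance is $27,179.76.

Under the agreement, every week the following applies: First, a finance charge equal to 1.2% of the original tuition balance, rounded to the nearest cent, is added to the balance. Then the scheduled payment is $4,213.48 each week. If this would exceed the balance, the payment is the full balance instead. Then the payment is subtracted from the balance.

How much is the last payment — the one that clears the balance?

# | Opening | Interest | Payment | End bal
1 | $27,179.76 | $326.16 | $4,213.48 | $23,292.44
2 | $23,292.44 | $326.16 | $4,213.48 | $19,405.12
3 | $19,405.12 | $326.16 | $4,213.48 | $15,517.80
4 | $15,517.80 | $326.16 | $4,213.48 | $11,630.48
5 | $11,630.48 | $326.16 | $4,213.48 | $7,743.16
6 | $7,743.16 | $326.16 | $4,213.48 | $3,855.84
7 | $3,855.84 | $326.16 | $4,182.00 | $0.00

$4,182.00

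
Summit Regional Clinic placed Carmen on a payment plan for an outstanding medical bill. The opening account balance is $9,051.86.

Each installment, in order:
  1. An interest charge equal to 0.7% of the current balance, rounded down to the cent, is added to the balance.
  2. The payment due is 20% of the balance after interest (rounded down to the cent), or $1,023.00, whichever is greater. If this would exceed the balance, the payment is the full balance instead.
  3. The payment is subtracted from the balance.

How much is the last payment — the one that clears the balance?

$736.39

Installment 1: $9,051.86 +$63.36 interest = $9,115.22; pay $1,823.04 → $7,292.18
Installment 2: $7,292.18 +$51.04 interest = $7,343.22; pay $1,468.64 → $5,874.58
Installment 3: $5,874.58 +$41.12 interest = $5,915.70; pay $1,183.14 → $4,732.56
Installment 4: $4,732.56 +$33.12 interest = $4,765.68; pay $1,023.00 → $3,742.68
Installment 5: $3,742.68 +$26.19 interest = $3,768.87; pay $1,023.00 → $2,745.87
Installment 6: $2,745.87 +$19.22 interest = $2,765.09; pay $1,023.00 → $1,742.09
Installment 7: $1,742.09 +$12.19 interest = $1,754.28; pay $1,023.00 → $731.28
Installment 8: $731.28 +$5.11 interest = $736.39; pay $736.39 → $0.00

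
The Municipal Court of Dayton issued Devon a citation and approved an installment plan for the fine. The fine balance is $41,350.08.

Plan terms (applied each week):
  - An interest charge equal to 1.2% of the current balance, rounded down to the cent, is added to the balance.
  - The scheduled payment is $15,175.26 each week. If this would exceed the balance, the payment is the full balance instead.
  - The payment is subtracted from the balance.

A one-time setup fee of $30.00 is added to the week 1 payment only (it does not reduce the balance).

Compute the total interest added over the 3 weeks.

Week 1: $41,350.08 +$496.20 interest = $41,846.28; pay $15,175.26 (+ $30.00 fee) → $26,671.02
Week 2: $26,671.02 +$320.05 interest = $26,991.07; pay $15,175.26 → $11,815.81
Week 3: $11,815.81 +$141.78 interest = $11,957.59; pay $11,957.59 → $0.00
Total interest: $496.20 + $320.05 + $141.78 = $958.03

$958.03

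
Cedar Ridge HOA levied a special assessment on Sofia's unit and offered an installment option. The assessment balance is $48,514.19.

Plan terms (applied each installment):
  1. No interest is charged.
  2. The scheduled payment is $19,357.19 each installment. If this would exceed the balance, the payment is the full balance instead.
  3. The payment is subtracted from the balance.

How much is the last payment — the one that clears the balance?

$9,799.81

Installment 1: opening $48,514.19; payment $19,357.19; balance $29,157.00
Installment 2: opening $29,157.00; payment $19,357.19; balance $9,799.81
Installment 3: opening $9,799.81; payment $9,799.81; balance $0.00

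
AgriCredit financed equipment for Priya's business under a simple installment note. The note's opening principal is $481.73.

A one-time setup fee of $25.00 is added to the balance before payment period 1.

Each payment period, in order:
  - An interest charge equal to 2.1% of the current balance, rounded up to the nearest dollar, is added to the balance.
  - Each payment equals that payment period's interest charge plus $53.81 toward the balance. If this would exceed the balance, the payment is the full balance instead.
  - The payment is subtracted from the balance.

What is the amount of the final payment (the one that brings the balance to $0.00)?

Payment period 1: $506.73 +$11.00 interest = $517.73; pay $64.81 → $452.92
Payment period 2: $452.92 +$10.00 interest = $462.92; pay $63.81 → $399.11
Payment period 3: $399.11 +$9.00 interest = $408.11; pay $62.81 → $345.30
Payment period 4: $345.30 +$8.00 interest = $353.30; pay $61.81 → $291.49
Payment period 5: $291.49 +$7.00 interest = $298.49; pay $60.81 → $237.68
Payment period 6: $237.68 +$5.00 interest = $242.68; pay $58.81 → $183.87
Payment period 7: $183.87 +$4.00 interest = $187.87; pay $57.81 → $130.06
Payment period 8: $130.06 +$3.00 interest = $133.06; pay $56.81 → $76.25
Payment period 9: $76.25 +$2.00 interest = $78.25; pay $55.81 → $22.44
Payment period 10: $22.44 +$1.00 interest = $23.44; pay $23.44 → $0.00

$23.44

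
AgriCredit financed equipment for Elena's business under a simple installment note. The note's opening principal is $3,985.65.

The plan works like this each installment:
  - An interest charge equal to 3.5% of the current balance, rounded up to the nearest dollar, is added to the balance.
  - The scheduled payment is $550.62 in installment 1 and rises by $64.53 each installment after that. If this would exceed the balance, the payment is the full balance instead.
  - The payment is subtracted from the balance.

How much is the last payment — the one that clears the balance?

Installment 1: $3,985.65 +$140.00 interest = $4,125.65; pay $550.62 → $3,575.03
Installment 2: $3,575.03 +$126.00 interest = $3,701.03; pay $615.15 → $3,085.88
Installment 3: $3,085.88 +$109.00 interest = $3,194.88; pay $679.68 → $2,515.20
Installment 4: $2,515.20 +$89.00 interest = $2,604.20; pay $744.21 → $1,859.99
Installment 5: $1,859.99 +$66.00 interest = $1,925.99; pay $808.74 → $1,117.25
Installment 6: $1,117.25 +$40.00 interest = $1,157.25; pay $873.27 → $283.98
Installment 7: $283.98 +$10.00 interest = $293.98; pay $293.98 → $0.00

$293.98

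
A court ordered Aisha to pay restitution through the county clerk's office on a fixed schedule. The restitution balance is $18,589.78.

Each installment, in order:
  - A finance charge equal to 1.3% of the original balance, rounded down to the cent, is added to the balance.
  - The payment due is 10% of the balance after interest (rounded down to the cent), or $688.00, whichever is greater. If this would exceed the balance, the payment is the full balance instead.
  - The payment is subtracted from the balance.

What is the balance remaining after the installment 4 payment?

Installment 1: opening $18,589.78; interest $241.66 → $18,831.44; payment $1,883.14; balance $16,948.30
Installment 2: opening $16,948.30; interest $241.66 → $17,189.96; payment $1,718.99; balance $15,470.97
Installment 3: opening $15,470.97; interest $241.66 → $15,712.63; payment $1,571.26; balance $14,141.37
Installment 4: opening $14,141.37; interest $241.66 → $14,383.03; payment $1,438.30; balance $12,944.73

$12,944.73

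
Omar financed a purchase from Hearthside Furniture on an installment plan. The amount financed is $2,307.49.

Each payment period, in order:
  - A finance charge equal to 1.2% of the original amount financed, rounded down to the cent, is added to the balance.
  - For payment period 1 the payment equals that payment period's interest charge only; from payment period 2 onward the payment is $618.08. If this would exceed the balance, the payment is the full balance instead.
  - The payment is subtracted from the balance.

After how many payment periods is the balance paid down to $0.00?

Payment period 1: $2,307.49 +$27.68 interest = $2,335.17; pay $27.68 → $2,307.49
Payment period 2: $2,307.49 +$27.68 interest = $2,335.17; pay $618.08 → $1,717.09
Payment period 3: $1,717.09 +$27.68 interest = $1,744.77; pay $618.08 → $1,126.69
Payment period 4: $1,126.69 +$27.68 interest = $1,154.37; pay $618.08 → $536.29
Payment period 5: $536.29 +$27.68 interest = $563.97; pay $563.97 → $0.00
Balance reaches $0.00 in payment period 5.

5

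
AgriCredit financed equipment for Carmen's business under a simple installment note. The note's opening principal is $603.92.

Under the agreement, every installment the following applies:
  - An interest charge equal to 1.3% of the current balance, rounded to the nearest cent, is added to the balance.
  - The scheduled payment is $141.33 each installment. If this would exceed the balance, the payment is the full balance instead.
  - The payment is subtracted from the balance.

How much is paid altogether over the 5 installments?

Installment 1: opening $603.92; interest $7.85 → $611.77; payment $141.33; balance $470.44
Installment 2: opening $470.44; interest $6.12 → $476.56; payment $141.33; balance $335.23
Installment 3: opening $335.23; interest $4.36 → $339.59; payment $141.33; balance $198.26
Installment 4: opening $198.26; interest $2.58 → $200.84; payment $141.33; balance $59.51
Installment 5: opening $59.51; interest $0.77 → $60.28; payment $60.28; balance $0.00
Total paid: $625.60

$625.60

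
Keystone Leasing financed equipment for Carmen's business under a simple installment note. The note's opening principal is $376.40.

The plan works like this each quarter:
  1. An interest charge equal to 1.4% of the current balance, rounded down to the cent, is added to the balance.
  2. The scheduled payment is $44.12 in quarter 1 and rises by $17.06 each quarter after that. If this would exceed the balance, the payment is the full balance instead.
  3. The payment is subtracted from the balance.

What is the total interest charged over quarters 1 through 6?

Quarter 1: $376.40 +$5.26 interest = $381.66; pay $44.12 → $337.54
Quarter 2: $337.54 +$4.72 interest = $342.26; pay $61.18 → $281.08
Quarter 3: $281.08 +$3.93 interest = $285.01; pay $78.24 → $206.77
Quarter 4: $206.77 +$2.89 interest = $209.66; pay $95.30 → $114.36
Quarter 5: $114.36 +$1.60 interest = $115.96; pay $112.36 → $3.60
Quarter 6: $3.60 +$0.05 interest = $3.65; pay $3.65 → $0.00
Total interest: $5.26 + $4.72 + $3.93 + $2.89 + $1.60 + $0.05 = $18.45

$18.45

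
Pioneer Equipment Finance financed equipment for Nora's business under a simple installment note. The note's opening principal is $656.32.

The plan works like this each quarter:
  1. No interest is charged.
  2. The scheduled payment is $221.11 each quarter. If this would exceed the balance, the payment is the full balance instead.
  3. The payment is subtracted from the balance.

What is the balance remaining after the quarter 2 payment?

$214.10

# | Opening | Payment | End bal
1 | $656.32 | $221.11 | $435.21
2 | $435.21 | $221.11 | $214.10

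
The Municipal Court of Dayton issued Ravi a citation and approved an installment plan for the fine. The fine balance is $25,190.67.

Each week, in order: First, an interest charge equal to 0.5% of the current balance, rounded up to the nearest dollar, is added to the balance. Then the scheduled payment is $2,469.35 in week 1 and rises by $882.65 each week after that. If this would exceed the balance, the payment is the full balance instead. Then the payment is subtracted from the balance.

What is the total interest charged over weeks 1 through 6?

Week 1: opening $25,190.67; interest $126.00 → $25,316.67; payment $2,469.35; balance $22,847.32
Week 2: opening $22,847.32; interest $115.00 → $22,962.32; payment $3,352.00; balance $19,610.32
Week 3: opening $19,610.32; interest $99.00 → $19,709.32; payment $4,234.65; balance $15,474.67
Week 4: opening $15,474.67; interest $78.00 → $15,552.67; payment $5,117.30; balance $10,435.37
Week 5: opening $10,435.37; interest $53.00 → $10,488.37; payment $5,999.95; balance $4,488.42
Week 6: opening $4,488.42; interest $23.00 → $4,511.42; payment $4,511.42; balance $0.00
Total interest: $126.00 + $115.00 + $99.00 + $78.00 + $53.00 + $23.00 = $494.00

$494.00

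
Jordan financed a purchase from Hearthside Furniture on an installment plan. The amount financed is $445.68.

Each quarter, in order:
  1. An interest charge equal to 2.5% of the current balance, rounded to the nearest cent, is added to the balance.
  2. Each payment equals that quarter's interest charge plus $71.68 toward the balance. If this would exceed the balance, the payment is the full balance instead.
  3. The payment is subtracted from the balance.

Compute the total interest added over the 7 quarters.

$40.36

Quarter 1: $445.68 +$11.14 interest = $456.82; pay $82.82 → $374.00
Quarter 2: $374.00 +$9.35 interest = $383.35; pay $81.03 → $302.32
Quarter 3: $302.32 +$7.56 interest = $309.88; pay $79.24 → $230.64
Quarter 4: $230.64 +$5.77 interest = $236.41; pay $77.45 → $158.96
Quarter 5: $158.96 +$3.97 interest = $162.93; pay $75.65 → $87.28
Quarter 6: $87.28 +$2.18 interest = $89.46; pay $73.86 → $15.60
Quarter 7: $15.60 +$0.39 interest = $15.99; pay $15.99 → $0.00
Total interest: $11.14 + $9.35 + $7.56 + $5.77 + $3.97 + $2.18 + $0.39 = $40.36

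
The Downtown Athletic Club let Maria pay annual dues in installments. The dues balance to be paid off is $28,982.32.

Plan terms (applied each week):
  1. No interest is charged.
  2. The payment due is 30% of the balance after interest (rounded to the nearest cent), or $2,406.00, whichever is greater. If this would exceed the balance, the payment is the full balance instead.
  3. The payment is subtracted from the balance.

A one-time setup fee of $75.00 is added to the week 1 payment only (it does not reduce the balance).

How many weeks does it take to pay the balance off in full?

7

# | Opening | Payment | Fee | End bal
1 | $28,982.32 | $8,694.70 | $75.00 | $20,287.62
2 | $20,287.62 | $6,086.29 | — | $14,201.33
3 | $14,201.33 | $4,260.40 | — | $9,940.93
4 | $9,940.93 | $2,982.28 | — | $6,958.65
5 | $6,958.65 | $2,406.00 | — | $4,552.65
6 | $4,552.65 | $2,406.00 | — | $2,146.65
7 | $2,146.65 | $2,146.65 | — | $0.00
Balance reaches $0.00 in week 7.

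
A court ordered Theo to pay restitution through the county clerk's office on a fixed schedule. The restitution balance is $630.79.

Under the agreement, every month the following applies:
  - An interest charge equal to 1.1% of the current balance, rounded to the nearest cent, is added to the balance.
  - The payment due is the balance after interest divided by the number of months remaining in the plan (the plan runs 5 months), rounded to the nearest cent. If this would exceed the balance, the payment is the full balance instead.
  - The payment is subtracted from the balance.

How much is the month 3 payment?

Month 1: opening $630.79; interest $6.94 → $637.73; payment $127.55; balance $510.18
Month 2: opening $510.18; interest $5.61 → $515.79; payment $128.95; balance $386.84
Month 3: opening $386.84; interest $4.26 → $391.10; payment $130.37; balance $260.73

$130.37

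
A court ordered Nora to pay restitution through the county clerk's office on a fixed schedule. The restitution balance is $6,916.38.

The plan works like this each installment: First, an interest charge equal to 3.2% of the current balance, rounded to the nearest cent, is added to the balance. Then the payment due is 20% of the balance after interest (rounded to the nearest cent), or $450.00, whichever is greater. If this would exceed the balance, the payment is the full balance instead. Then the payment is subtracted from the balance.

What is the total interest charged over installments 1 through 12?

$1,097.03

Installment 1: $6,916.38 +$221.32 interest = $7,137.70; pay $1,427.54 → $5,710.16
Installment 2: $5,710.16 +$182.73 interest = $5,892.89; pay $1,178.58 → $4,714.31
Installment 3: $4,714.31 +$150.86 interest = $4,865.17; pay $973.03 → $3,892.14
Installment 4: $3,892.14 +$124.55 interest = $4,016.69; pay $803.34 → $3,213.35
Installment 5: $3,213.35 +$102.83 interest = $3,316.18; pay $663.24 → $2,652.94
Installment 6: $2,652.94 +$84.89 interest = $2,737.83; pay $547.57 → $2,190.26
Installment 7: $2,190.26 +$70.09 interest = $2,260.35; pay $452.07 → $1,808.28
Installment 8: $1,808.28 +$57.86 interest = $1,866.14; pay $450.00 → $1,416.14
Installment 9: $1,416.14 +$45.32 interest = $1,461.46; pay $450.00 → $1,011.46
Installment 10: $1,011.46 +$32.37 interest = $1,043.83; pay $450.00 → $593.83
Installment 11: $593.83 +$19.00 interest = $612.83; pay $450.00 → $162.83
Installment 12: $162.83 +$5.21 interest = $168.04; pay $168.04 → $0.00
Total interest: $221.32 + $182.73 + $150.86 + $124.55 + $102.83 + $84.89 + $70.09 + $57.86 + $45.32 + $32.37 + $19.00 + $5.21 = $1,097.03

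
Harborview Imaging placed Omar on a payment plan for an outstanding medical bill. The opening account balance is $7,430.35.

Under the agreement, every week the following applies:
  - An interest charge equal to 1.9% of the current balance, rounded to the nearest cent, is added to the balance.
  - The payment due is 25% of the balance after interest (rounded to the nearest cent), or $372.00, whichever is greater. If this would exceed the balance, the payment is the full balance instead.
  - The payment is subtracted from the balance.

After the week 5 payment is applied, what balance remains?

$1,937.25

Week 1: $7,430.35 +$141.18 interest = $7,571.53; pay $1,892.88 → $5,678.65
Week 2: $5,678.65 +$107.89 interest = $5,786.54; pay $1,446.64 → $4,339.90
Week 3: $4,339.90 +$82.46 interest = $4,422.36; pay $1,105.59 → $3,316.77
Week 4: $3,316.77 +$63.02 interest = $3,379.79; pay $844.95 → $2,534.84
Week 5: $2,534.84 +$48.16 interest = $2,583.00; pay $645.75 → $1,937.25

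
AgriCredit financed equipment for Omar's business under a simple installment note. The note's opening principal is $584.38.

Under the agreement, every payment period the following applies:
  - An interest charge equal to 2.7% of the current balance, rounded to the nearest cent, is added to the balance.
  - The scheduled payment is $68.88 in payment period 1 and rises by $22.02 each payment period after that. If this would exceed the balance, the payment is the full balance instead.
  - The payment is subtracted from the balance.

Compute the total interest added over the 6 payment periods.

Payment period 1: opening $584.38; interest $15.78 → $600.16; payment $68.88; balance $531.28
Payment period 2: opening $531.28; interest $14.34 → $545.62; payment $90.90; balance $454.72
Payment period 3: opening $454.72; interest $12.28 → $467.00; payment $112.92; balance $354.08
Payment period 4: opening $354.08; interest $9.56 → $363.64; payment $134.94; balance $228.70
Payment period 5: opening $228.70; interest $6.17 → $234.87; payment $156.96; balance $77.91
Payment period 6: opening $77.91; interest $2.10 → $80.01; payment $80.01; balance $0.00
Total interest: $15.78 + $14.34 + $12.28 + $9.56 + $6.17 + $2.10 = $60.23

$60.23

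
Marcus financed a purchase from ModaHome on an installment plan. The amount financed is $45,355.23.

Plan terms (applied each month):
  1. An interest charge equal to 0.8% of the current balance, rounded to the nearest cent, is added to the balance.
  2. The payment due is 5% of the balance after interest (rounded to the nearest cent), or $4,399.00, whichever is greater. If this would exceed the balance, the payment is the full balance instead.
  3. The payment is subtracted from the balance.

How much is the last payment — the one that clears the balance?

$3,537.26

Month 1: $45,355.23 +$362.84 interest = $45,718.07; pay $4,399.00 → $41,319.07
Month 2: $41,319.07 +$330.55 interest = $41,649.62; pay $4,399.00 → $37,250.62
Month 3: $37,250.62 +$298.00 interest = $37,548.62; pay $4,399.00 → $33,149.62
Month 4: $33,149.62 +$265.20 interest = $33,414.82; pay $4,399.00 → $29,015.82
Month 5: $29,015.82 +$232.13 interest = $29,247.95; pay $4,399.00 → $24,848.95
Month 6: $24,848.95 +$198.79 interest = $25,047.74; pay $4,399.00 → $20,648.74
Month 7: $20,648.74 +$165.19 interest = $20,813.93; pay $4,399.00 → $16,414.93
Month 8: $16,414.93 +$131.32 interest = $16,546.25; pay $4,399.00 → $12,147.25
Month 9: $12,147.25 +$97.18 interest = $12,244.43; pay $4,399.00 → $7,845.43
Month 10: $7,845.43 +$62.76 interest = $7,908.19; pay $4,399.00 → $3,509.19
Month 11: $3,509.19 +$28.07 interest = $3,537.26; pay $3,537.26 → $0.00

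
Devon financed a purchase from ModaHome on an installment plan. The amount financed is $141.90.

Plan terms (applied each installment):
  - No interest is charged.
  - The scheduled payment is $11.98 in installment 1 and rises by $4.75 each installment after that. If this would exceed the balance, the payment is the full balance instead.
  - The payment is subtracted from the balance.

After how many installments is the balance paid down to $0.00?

6

Installment 1: opening $141.90; payment $11.98; balance $129.92
Installment 2: opening $129.92; payment $16.73; balance $113.19
Installment 3: opening $113.19; payment $21.48; balance $91.71
Installment 4: opening $91.71; payment $26.23; balance $65.48
Installment 5: opening $65.48; payment $30.98; balance $34.50
Installment 6: opening $34.50; payment $34.50; balance $0.00
Balance reaches $0.00 in installment 6.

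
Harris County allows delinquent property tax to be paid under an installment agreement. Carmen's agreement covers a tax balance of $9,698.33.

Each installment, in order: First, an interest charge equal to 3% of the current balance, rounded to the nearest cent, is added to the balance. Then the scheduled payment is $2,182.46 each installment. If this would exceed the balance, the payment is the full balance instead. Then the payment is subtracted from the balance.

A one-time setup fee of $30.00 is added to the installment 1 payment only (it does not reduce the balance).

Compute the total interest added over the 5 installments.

$870.02

Installment 1: opening $9,698.33; interest $290.95 → $9,989.28; payment $2,182.46 (+ $30.00 fee); balance $7,806.82
Installment 2: opening $7,806.82; interest $234.20 → $8,041.02; payment $2,182.46; balance $5,858.56
Installment 3: opening $5,858.56; interest $175.76 → $6,034.32; payment $2,182.46; balance $3,851.86
Installment 4: opening $3,851.86; interest $115.56 → $3,967.42; payment $2,182.46; balance $1,784.96
Installment 5: opening $1,784.96; interest $53.55 → $1,838.51; payment $1,838.51; balance $0.00
Total interest: $290.95 + $234.20 + $175.76 + $115.56 + $53.55 = $870.02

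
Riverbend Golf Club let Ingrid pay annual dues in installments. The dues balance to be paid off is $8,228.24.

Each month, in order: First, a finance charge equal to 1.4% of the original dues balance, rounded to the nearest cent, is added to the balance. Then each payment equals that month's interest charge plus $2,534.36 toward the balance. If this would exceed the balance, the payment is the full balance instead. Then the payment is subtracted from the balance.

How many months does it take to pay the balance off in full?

4

# | Opening | Interest | Payment | End bal
1 | $8,228.24 | $115.20 | $2,649.56 | $5,693.88
2 | $5,693.88 | $115.20 | $2,649.56 | $3,159.52
3 | $3,159.52 | $115.20 | $2,649.56 | $625.16
4 | $625.16 | $115.20 | $740.36 | $0.00
Balance reaches $0.00 in month 4.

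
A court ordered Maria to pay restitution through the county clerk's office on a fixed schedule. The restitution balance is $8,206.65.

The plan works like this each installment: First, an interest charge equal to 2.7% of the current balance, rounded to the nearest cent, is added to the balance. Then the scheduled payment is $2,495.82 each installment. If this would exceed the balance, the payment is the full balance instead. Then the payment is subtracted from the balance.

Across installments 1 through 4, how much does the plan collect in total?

$8,717.87

Installment 1: $8,206.65 +$221.58 interest = $8,428.23; pay $2,495.82 → $5,932.41
Installment 2: $5,932.41 +$160.18 interest = $6,092.59; pay $2,495.82 → $3,596.77
Installment 3: $3,596.77 +$97.11 interest = $3,693.88; pay $2,495.82 → $1,198.06
Installment 4: $1,198.06 +$32.35 interest = $1,230.41; pay $1,230.41 → $0.00
Total paid: $8,717.87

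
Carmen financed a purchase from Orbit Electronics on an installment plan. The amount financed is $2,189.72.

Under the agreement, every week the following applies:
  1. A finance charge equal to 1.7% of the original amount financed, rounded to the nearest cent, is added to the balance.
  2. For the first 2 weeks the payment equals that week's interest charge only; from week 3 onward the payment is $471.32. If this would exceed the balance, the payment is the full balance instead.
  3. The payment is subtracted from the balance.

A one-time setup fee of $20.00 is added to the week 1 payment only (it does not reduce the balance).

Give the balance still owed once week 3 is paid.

Week 1: opening $2,189.72; interest $37.23 → $2,226.95; payment $37.23 (+ $20.00 fee); balance $2,189.72
Week 2: opening $2,189.72; interest $37.23 → $2,226.95; payment $37.23; balance $2,189.72
Week 3: opening $2,189.72; interest $37.23 → $2,226.95; payment $471.32; balance $1,755.63

$1,755.63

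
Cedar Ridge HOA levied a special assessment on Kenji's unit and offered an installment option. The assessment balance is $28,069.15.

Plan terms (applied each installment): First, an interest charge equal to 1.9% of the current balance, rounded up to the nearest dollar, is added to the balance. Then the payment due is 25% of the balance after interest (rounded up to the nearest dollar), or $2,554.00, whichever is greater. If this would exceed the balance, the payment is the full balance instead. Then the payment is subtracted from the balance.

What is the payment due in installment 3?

$4,177.00

Installment 1: $28,069.15 +$534.00 interest = $28,603.15; pay $7,151.00 → $21,452.15
Installment 2: $21,452.15 +$408.00 interest = $21,860.15; pay $5,466.00 → $16,394.15
Installment 3: $16,394.15 +$312.00 interest = $16,706.15; pay $4,177.00 → $12,529.15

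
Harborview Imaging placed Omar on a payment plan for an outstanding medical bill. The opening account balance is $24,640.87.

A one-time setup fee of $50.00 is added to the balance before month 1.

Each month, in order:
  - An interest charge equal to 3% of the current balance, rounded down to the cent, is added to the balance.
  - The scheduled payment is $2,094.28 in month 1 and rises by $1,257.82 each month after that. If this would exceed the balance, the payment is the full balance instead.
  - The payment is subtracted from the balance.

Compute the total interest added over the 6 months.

# | Opening | Interest | Payment | End bal
1 | $24,690.87 | $740.72 | $2,094.28 | $23,337.31
2 | $23,337.31 | $700.11 | $3,352.10 | $20,685.32
3 | $20,685.32 | $620.55 | $4,609.92 | $16,695.95
4 | $16,695.95 | $500.87 | $5,867.74 | $11,329.08
5 | $11,329.08 | $339.87 | $7,125.56 | $4,543.39
6 | $4,543.39 | $136.30 | $4,679.69 | $0.00
Total interest: $740.72 + $700.11 + $620.55 + $500.87 + $339.87 + $136.30 = $3,038.42

$3,038.42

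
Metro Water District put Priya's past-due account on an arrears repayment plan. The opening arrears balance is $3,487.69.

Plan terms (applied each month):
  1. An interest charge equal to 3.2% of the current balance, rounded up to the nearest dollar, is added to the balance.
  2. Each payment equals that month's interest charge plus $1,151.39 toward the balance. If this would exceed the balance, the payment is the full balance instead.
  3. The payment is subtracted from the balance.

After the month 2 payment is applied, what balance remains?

$1,184.91

Month 1: $3,487.69 +$112.00 interest = $3,599.69; pay $1,263.39 → $2,336.30
Month 2: $2,336.30 +$75.00 interest = $2,411.30; pay $1,226.39 → $1,184.91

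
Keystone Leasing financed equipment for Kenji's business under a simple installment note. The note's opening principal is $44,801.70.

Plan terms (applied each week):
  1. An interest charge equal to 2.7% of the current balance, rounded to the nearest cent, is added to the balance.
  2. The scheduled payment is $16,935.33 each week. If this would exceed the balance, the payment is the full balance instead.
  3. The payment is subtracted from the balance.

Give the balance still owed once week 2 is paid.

# | Opening | Interest | Payment | End bal
1 | $44,801.70 | $1,209.65 | $16,935.33 | $29,076.02
2 | $29,076.02 | $785.05 | $16,935.33 | $12,925.74

$12,925.74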